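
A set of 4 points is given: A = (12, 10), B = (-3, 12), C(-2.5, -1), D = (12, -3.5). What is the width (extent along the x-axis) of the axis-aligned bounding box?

15

max x = 12, min x = -3, so width = 15.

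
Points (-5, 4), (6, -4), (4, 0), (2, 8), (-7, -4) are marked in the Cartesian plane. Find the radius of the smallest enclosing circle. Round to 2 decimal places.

7.91

A smallest enclosing disk is always determined by at most three of the input points on its boundary.
The minimum enclosing circle is determined by three boundary points: (6, -4), (2, 8), (-7, -4).
Their circumcentre is (-0.5, 0.5) with r² = 62.5.
The farthest remaining point (-5, 4) is at distance² 32.5 ≤ 62.5.
r = √(62.5) ≈ 7.91.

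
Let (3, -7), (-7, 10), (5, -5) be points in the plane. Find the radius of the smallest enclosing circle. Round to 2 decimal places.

9.86

Call the three points A, B, C in the order given.
Side lengths²: AB² = 389, AC² = 8, BC² = 369.
Since AB² = 389 ≥ 369 + 8 = 377, the angle opposite AB is not acute, so the smallest enclosing circle has AB as diameter.
Centre = midpoint of AB = (-2, 1.5), r² = 389/4 = 97.25.
r = √(97.25) ≈ 9.86.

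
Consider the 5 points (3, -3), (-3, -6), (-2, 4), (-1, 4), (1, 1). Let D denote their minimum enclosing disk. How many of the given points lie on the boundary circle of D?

By Welzl's lemma the MEC is supported by two points (diametrically opposite) or three points (on a circumcircle).
The minimum enclosing circle is determined by three boundary points: (3, -3), (-3, -6), (-1, 4).
Their circumcentre is (-31/18, -19/18) with r² = 4225/162.
The farthest remaining point (-2, 4) is at distance² 4153/162 ≤ 4225/162.
The points at distance exactly r from the centre are (3, -3), (-3, -6), (-1, 4) — 3 points.

3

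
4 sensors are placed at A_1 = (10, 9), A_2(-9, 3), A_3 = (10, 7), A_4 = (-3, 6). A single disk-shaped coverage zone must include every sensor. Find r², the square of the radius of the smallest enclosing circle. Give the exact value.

99.25

By Welzl's lemma the MEC is supported by two points (diametrically opposite) or three points (on a circumcircle).
The farthest pair is A_1–A_2 with squared distance 397. The circle on this segment as diameter has centre (0.5, 6) and r² = 397/4 = 99.25.
Check A_3: distance² to centre = 91.25 ≤ 99.25, so it lies inside.
All remaining points lie in this disk, and no smaller disk contains both endpoints, so this is the minimum enclosing circle.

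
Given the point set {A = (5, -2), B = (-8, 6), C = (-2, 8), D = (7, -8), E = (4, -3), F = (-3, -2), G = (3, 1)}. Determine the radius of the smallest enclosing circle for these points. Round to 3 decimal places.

By Welzl's lemma the MEC is supported by two points (diametrically opposite) or three points (on a circumcircle).
The farthest pair is B–D with squared distance 421. The circle on this segment as diameter has centre (-0.5, -1) and r² = 421/4 = 105.25.
Check A: distance² to centre = 31.25 ≤ 105.25, so it lies inside.
All remaining points lie in this disk, and no smaller disk contains both endpoints, so this is the minimum enclosing circle.
r = √(105.25) ≈ 10.259.

10.259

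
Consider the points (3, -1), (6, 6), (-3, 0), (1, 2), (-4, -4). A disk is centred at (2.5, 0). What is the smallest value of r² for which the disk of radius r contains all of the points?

The required radius is the distance from (2.5, 0) to the farthest point.
Squared distances: 1.25, 48.25, 30.25, 6.25, 58.25.
Maximum is 58.25, attained at (-4, -4).

58.25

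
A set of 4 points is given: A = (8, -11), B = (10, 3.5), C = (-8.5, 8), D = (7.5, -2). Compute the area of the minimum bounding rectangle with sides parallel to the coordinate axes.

x ranges over [-8.5, 10], width 18.5.
y ranges over [-11, 8], height 19.
Area = 18.5 × 19 = 351.5.

351.5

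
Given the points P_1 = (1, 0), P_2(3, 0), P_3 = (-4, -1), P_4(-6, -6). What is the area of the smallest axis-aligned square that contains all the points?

The bounding box has width 9 and height 6.
An axis-aligned square enclosing the set must have side ≥ max(width, height).
So the minimum side is max(9, 6) = 9.
Area = 9² = 81.

81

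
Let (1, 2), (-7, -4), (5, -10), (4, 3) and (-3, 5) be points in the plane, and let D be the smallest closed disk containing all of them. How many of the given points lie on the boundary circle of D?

2

The farthest pair is (5, -10)–(-3, 5) with squared distance 289. The circle on this segment as diameter has centre (1, -2.5) and r² = 289/4 = 72.25.
Check (1, 2): distance² to centre = 20.25 ≤ 72.25, so it lies inside.
All remaining points lie in this disk, and no smaller disk contains both endpoints, so this is the minimum enclosing circle.
The points at distance exactly r from the centre are (5, -10), (-3, 5) — 2 points.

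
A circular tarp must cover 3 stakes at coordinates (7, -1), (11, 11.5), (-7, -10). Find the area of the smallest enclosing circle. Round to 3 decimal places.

Call the three points A, B, C in the order given.
Side lengths²: AB² = 172.25, AC² = 277, BC² = 786.25.
Since BC² = 786.25 ≥ 277 + 172.25 = 449.25, the angle opposite BC is not acute, so the smallest enclosing circle has BC as diameter.
Centre = midpoint of BC = (2, 0.75), r² = 786.25/4 = 196.5625.
Area = π·r² = π·196.5625 ≈ 617.519.

617.519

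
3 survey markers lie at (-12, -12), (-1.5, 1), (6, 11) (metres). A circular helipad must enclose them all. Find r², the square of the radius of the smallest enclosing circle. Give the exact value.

213.25

Call the three points A, B, C in the order given.
Side lengths²: AB² = 279.25, AC² = 853, BC² = 156.25.
Since AC² = 853 ≥ 279.25 + 156.25 = 435.5, the angle opposite AC is not acute, so the smallest enclosing circle has AC as diameter.
Centre = midpoint of AC = (-3, -0.5), r² = 853/4 = 213.25.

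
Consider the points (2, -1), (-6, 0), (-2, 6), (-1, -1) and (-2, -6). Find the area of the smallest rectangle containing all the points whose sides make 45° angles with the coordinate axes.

In coordinates u = x + y, v = x − y the rectangle is axis-aligned; the map (x,y)→(u,v) scales areas by 2.
u-values: 1, -6, 4, -2, -8; range = 4 − (-8) = 12.
v-values: 3, -6, -8, 0, 4; range = 4 − (-8) = 12.
Area = (12 × 12) / 2 = 72.

72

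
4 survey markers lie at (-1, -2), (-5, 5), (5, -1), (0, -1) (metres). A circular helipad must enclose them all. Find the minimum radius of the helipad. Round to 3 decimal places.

The farthest pair is (-5, 5)–(5, -1) with squared distance 136. The circle on this segment as diameter has centre (0, 2) and r² = 136/4 = 34.
Check (-1, -2): distance² to centre = 17 ≤ 34, so it lies inside.
All remaining points lie in this disk, and no smaller disk contains both endpoints, so this is the minimum enclosing circle.
r = √34 ≈ 5.831.

5.831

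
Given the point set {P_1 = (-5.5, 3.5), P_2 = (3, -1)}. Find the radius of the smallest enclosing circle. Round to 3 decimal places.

4.809

The smallest circle enclosing two points has them as diameter endpoints.
Centre = midpoint = (-1.25, 1.25); r² = |P_1P_2|²/4 = 92.5/4 = 23.125.
r = √(23.125) ≈ 4.809.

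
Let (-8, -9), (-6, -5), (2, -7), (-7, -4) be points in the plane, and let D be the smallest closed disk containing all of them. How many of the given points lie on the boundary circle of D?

The minimum enclosing circle is determined by three boundary points: (-8, -9), (2, -7), (-7, -4).
Their circumcentre is (-3.125, -7.375) with r² = 26.40625.
The farthest remaining point (-6, -5) is at distance² 13.90625 ≤ 26.40625.
The points at distance exactly r from the centre are (-8, -9), (2, -7), (-7, -4) — 3 points.

3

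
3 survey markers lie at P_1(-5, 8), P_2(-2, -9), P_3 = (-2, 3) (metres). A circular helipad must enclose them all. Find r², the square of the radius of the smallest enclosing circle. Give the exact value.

74.5

Side lengths²: P_1P_2² = 298, P_1P_3² = 34, P_2P_3² = 144.
Since P_1P_2² = 298 ≥ 144 + 34 = 178, the angle opposite P_1P_2 is not acute, so the smallest enclosing circle has P_1P_2 as diameter.
Centre = midpoint of P_1P_2 = (-3.5, -0.5), r² = 298/4 = 74.5.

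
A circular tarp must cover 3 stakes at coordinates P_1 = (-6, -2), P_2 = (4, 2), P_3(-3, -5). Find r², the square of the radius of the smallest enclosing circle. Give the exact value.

29

Side lengths²: P_1P_2² = 116, P_1P_3² = 18, P_2P_3² = 98.
Since P_1P_2² = 116 ≥ 98 + 18 = 116, the angle opposite P_1P_2 is not acute, so the smallest enclosing circle has P_1P_2 as diameter.
Centre = midpoint of P_1P_2 = (-1, 0), r² = 116/4 = 29.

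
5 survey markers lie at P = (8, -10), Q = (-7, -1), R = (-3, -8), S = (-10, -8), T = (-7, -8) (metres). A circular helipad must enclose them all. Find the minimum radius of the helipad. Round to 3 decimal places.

A smallest enclosing disk is always determined by at most three of the input points on its boundary.
The minimum enclosing circle is determined by three boundary points: P, Q, S.
Their circumcentre is (-19/22, -171/22) with r² = 20213/242.
The farthest remaining point T is at distance² 9125/242 ≤ 20213/242.
r = √(20213/242) ≈ 9.139.

9.139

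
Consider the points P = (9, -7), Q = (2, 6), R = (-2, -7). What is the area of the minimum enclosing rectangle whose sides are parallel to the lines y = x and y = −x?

170

In coordinates u = x + y, v = x − y the rectangle is axis-aligned; the map (x,y)→(u,v) scales areas by 2.
u-values: 2, 8, -9; range = 8 − (-9) = 17.
v-values: 16, -4, 5; range = 16 − (-4) = 20.
Area = (17 × 20) / 2 = 170.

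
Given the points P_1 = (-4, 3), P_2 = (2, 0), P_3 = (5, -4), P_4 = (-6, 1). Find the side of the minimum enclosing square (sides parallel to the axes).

The bounding box has width 11 and height 7.
An axis-aligned square enclosing the set must have side ≥ max(width, height).
So the minimum side is max(11, 7) = 11.

11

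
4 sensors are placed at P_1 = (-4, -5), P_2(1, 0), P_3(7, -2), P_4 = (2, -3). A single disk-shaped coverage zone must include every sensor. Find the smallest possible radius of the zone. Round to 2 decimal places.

A smallest enclosing disk is always determined by at most three of the input points on its boundary.
The farthest pair is P_1–P_3 with squared distance 130. The circle on this segment as diameter has centre (1.5, -3.5) and r² = 130/4 = 32.5.
Check P_2: distance² to centre = 12.5 ≤ 32.5, so it lies inside.
All remaining points lie in this disk, and no smaller disk contains both endpoints, so this is the minimum enclosing circle.
r = √(32.5) ≈ 5.70.

5.70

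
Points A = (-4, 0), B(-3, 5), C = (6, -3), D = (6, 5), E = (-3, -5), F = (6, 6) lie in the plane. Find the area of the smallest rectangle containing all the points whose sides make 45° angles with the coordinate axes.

In coordinates u = x + y, v = x − y the rectangle is axis-aligned; the map (x,y)→(u,v) scales areas by 2.
u-values: -4, 2, 3, 11, -8, 12; range = 12 − (-8) = 20.
v-values: -4, -8, 9, 1, 2, 0; range = 9 − (-8) = 17.
Area = (20 × 17) / 2 = 170.

170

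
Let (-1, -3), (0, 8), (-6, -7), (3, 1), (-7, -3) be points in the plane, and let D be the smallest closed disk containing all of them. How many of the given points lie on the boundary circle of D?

2

The farthest pair is (0, 8)–(-6, -7) with squared distance 261. The circle on this segment as diameter has centre (-3, 0.5) and r² = 261/4 = 65.25.
Check (-1, -3): distance² to centre = 16.25 ≤ 65.25, so it lies inside.
All remaining points lie in this disk, and no smaller disk contains both endpoints, so this is the minimum enclosing circle.
The points at distance exactly r from the centre are (0, 8), (-6, -7) — 2 points.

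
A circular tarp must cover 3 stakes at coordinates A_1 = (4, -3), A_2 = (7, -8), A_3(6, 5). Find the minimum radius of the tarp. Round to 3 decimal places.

6.519

Side lengths²: A_1A_2² = 34, A_1A_3² = 68, A_2A_3² = 170.
Since A_2A_3² = 170 ≥ 68 + 34 = 102, the angle opposite A_2A_3 is not acute, so the smallest enclosing circle has A_2A_3 as diameter.
Centre = midpoint of A_2A_3 = (6.5, -1.5), r² = 170/4 = 42.5.
r = √(42.5) ≈ 6.519.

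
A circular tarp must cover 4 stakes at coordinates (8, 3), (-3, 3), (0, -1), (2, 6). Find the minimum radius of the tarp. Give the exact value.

A smallest enclosing disk is always determined by at most three of the input points on its boundary.
The farthest pair is (8, 3)–(-3, 3) with squared distance 121. The circle on this segment as diameter has centre (2.5, 3) and r² = 121/4 = 30.25.
Check (0, -1): distance² to centre = 22.25 ≤ 30.25, so it lies inside.
All remaining points lie in this disk, and no smaller disk contains both endpoints, so this is the minimum enclosing circle.
r = √(30.25) = 5.5.

5.5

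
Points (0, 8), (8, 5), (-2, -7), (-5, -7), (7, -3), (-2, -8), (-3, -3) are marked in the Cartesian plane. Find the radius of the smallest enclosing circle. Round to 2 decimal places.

A smallest enclosing disk is always determined by at most three of the input points on its boundary.
The minimum enclosing circle is determined by three boundary points: (0, 8), (8, 5), (-5, -7).
Their circumcentre is (23/18, -41/54) with r² = 114245/1458.
The farthest remaining point (-2, -8) is at distance² 92105/1458 ≤ 114245/1458.
r = √(114245/1458) ≈ 8.85.

8.85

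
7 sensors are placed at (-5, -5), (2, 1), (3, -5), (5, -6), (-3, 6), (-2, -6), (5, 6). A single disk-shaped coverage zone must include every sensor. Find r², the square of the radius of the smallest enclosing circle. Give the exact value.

A smallest enclosing disk is always determined by at most three of the input points on its boundary.
The minimum enclosing circle is determined by three boundary points: (-5, -5), (5, -6), (5, 6).
Their circumcentre is (0.55, 0) with r² = 55.8025.
The farthest remaining point (-3, 6) is at distance² 48.6025 ≤ 55.8025.

55.8025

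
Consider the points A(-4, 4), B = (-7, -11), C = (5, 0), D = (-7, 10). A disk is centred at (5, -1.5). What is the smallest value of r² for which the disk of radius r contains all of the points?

276.25

The required radius is the distance from (5, -1.5) to the farthest point.
Squared distances: 111.25, 234.25, 2.25, 276.25.
Maximum is 276.25, attained at D.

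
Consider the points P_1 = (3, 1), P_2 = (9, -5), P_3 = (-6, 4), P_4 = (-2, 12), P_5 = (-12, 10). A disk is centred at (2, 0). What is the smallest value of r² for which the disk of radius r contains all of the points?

The required radius is the distance from (2, 0) to the farthest point.
Squared distances: 2, 74, 80, 160, 296.
Maximum is 296, attained at P_5.

296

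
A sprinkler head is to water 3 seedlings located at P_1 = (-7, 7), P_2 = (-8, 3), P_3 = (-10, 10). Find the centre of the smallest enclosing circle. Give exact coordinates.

(-9, 6.5)

Side lengths²: P_1P_2² = 17, P_1P_3² = 18, P_2P_3² = 53.
Since P_2P_3² = 53 ≥ 18 + 17 = 35, the angle opposite P_2P_3 is not acute, so the smallest enclosing circle has P_2P_3 as diameter.
Centre = midpoint of P_2P_3 = (-9, 6.5), r² = 53/4 = 13.25.
Centre = (-9, 6.5).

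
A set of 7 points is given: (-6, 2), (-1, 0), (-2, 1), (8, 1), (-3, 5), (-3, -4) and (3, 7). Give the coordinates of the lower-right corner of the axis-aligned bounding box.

x-range [-6, 8], y-range [-4, 7].
The lower-right corner is (8, -4).

(8, -4)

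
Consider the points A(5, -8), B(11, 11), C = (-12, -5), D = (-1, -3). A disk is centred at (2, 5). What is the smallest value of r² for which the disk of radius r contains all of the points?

296

The required radius is the distance from (2, 5) to the farthest point.
Squared distances: 178, 117, 296, 73.
Maximum is 296, attained at C.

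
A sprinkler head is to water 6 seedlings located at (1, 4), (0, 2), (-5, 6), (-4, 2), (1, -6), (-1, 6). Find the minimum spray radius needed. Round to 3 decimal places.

The minimum enclosing circle of a finite set is fixed by two of the points (as a diameter) or three (as a circumcircle).
The farthest pair is (-5, 6)–(1, -6) with squared distance 180. The circle on this segment as diameter has centre (-2, 0) and r² = 180/4 = 45.
Check (1, 4): distance² to centre = 25 ≤ 45, so it lies inside.
All remaining points lie in this disk, and no smaller disk contains both endpoints, so this is the minimum enclosing circle.
r = √45 ≈ 6.708.

6.708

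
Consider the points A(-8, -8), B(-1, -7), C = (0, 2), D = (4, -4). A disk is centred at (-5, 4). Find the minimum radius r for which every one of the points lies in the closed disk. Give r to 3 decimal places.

The required radius is the distance from (-5, 4) to the farthest point.
Squared distances: 153, 137, 29, 145.
Maximum is 153, attained at A.
r = √153 ≈ 12.369.

12.369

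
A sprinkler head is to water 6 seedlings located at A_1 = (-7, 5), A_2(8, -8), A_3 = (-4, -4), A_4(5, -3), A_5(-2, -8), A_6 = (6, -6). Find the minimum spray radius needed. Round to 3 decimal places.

By Welzl's lemma the MEC is supported by two points (diametrically opposite) or three points (on a circumcircle).
The farthest pair is A_1–A_2 with squared distance 394. The circle on this segment as diameter has centre (0.5, -1.5) and r² = 394/4 = 98.5.
Check A_3: distance² to centre = 26.5 ≤ 98.5, so it lies inside.
All remaining points lie in this disk, and no smaller disk contains both endpoints, so this is the minimum enclosing circle.
r = √(98.5) ≈ 9.925.

9.925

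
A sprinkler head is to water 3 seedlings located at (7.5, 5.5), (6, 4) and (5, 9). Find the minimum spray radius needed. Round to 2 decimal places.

Call the three points A, B, C in the order given.
Side lengths²: AB² = 4.5, AC² = 18.5, BC² = 26.
Since BC² = 26 ≥ 18.5 + 4.5 = 23, the angle opposite BC is not acute, so the smallest enclosing circle has BC as diameter.
Centre = midpoint of BC = (5.5, 6.5), r² = 26/4 = 6.5.
r = √(6.5) ≈ 2.55.

2.55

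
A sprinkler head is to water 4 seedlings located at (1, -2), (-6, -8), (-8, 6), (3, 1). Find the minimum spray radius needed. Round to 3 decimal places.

The minimum enclosing circle is determined by three boundary points: (-6, -8), (-8, 6), (3, 1).
Their circumcentre is (-4.375, -0.625) with r² = 57.03125.
The farthest remaining point (1, -2) is at distance² 30.78125 ≤ 57.03125.
r = √(57.03125) ≈ 7.552.

7.552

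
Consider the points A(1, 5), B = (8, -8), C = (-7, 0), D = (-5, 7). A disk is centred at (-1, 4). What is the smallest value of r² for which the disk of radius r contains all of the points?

225

The required radius is the distance from (-1, 4) to the farthest point.
Squared distances: 5, 225, 52, 25.
Maximum is 225, attained at B.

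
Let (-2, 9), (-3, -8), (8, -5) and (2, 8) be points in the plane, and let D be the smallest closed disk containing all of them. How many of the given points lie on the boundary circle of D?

By Welzl's lemma the MEC is supported by two points (diametrically opposite) or three points (on a circumcircle).
The minimum enclosing circle is determined by three boundary points: (-2, 9), (-3, -8), (8, -5).
Their circumcentre is (59/92, 29/92) with r² = 348725/4232.
The farthest remaining point (2, 8) is at distance² 257737/4232 ≤ 348725/4232.
The points at distance exactly r from the centre are (-2, 9), (-3, -8), (8, -5) — 3 points.

3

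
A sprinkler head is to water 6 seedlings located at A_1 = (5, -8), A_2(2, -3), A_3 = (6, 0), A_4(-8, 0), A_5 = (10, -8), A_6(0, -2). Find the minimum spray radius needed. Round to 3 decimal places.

9.849

By Welzl's lemma the MEC is supported by two points (diametrically opposite) or three points (on a circumcircle).
The farthest pair is A_4–A_5 with squared distance 388. The circle on this segment as diameter has centre (1, -4) and r² = 388/4 = 97.
Check A_1: distance² to centre = 32 ≤ 97, so it lies inside.
All remaining points lie in this disk, and no smaller disk contains both endpoints, so this is the minimum enclosing circle.
r = √97 ≈ 9.849.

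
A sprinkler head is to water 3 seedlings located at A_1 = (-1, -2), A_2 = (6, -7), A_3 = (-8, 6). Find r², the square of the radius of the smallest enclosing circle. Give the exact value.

Side lengths²: A_1A_2² = 74, A_1A_3² = 113, A_2A_3² = 365.
Since A_2A_3² = 365 ≥ 113 + 74 = 187, the angle opposite A_2A_3 is not acute, so the smallest enclosing circle has A_2A_3 as diameter.
Centre = midpoint of A_2A_3 = (-1, -0.5), r² = 365/4 = 91.25.

91.25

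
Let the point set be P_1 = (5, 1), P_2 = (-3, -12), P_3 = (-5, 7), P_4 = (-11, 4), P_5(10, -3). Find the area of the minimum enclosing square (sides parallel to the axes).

The bounding box has width 21 and height 19.
An axis-aligned square enclosing the set must have side ≥ max(width, height).
So the minimum side is max(21, 19) = 21.
Area = 21² = 441.

441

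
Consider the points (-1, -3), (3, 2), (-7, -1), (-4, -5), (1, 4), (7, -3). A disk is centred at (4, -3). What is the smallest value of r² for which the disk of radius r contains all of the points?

125

The required radius is the distance from (4, -3) to the farthest point.
Squared distances: 25, 26, 125, 68, 58, 9.
Maximum is 125, attained at (-7, -1).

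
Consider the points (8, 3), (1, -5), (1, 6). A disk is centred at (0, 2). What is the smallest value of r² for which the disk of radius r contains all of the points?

65

The required radius is the distance from (0, 2) to the farthest point.
Squared distances: 65, 50, 17.
Maximum is 65, attained at (8, 3).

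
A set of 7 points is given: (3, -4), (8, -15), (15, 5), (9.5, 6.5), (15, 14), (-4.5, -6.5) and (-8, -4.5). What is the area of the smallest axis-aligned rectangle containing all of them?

667

x ranges over [-8, 15], width 23.
y ranges over [-15, 14], height 29.
Area = 23 × 29 = 667.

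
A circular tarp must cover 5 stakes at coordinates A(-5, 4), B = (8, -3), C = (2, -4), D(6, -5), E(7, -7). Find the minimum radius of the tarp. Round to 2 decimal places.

The minimum enclosing circle of a finite set is fixed by two of the points (as a diameter) or three (as a circumcircle).
The farthest pair is A–E with squared distance 265. The circle on this segment as diameter has centre (1, -1.5) and r² = 265/4 = 66.25.
Check B: distance² to centre = 51.25 ≤ 66.25, so it lies inside.
All remaining points lie in this disk, and no smaller disk contains both endpoints, so this is the minimum enclosing circle.
r = √(66.25) ≈ 8.14.

8.14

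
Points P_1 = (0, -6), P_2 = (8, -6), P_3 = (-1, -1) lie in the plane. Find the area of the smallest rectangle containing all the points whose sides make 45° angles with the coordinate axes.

56

In coordinates u = x + y, v = x − y the rectangle is axis-aligned; the map (x,y)→(u,v) scales areas by 2.
u-values: -6, 2, -2; range = 2 − (-6) = 8.
v-values: 6, 14, 0; range = 14 − 0 = 14.
Area = (8 × 14) / 2 = 56.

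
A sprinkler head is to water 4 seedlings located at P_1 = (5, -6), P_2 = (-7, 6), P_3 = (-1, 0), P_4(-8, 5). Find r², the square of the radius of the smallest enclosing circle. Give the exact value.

A smallest enclosing disk is always determined by at most three of the input points on its boundary.
The farthest pair is P_1–P_4 with squared distance 290. The circle on this segment as diameter has centre (-1.5, -0.5) and r² = 290/4 = 72.5.
Check P_2: distance² to centre = 72.5 ≤ 72.5, so it lies inside.
All remaining points lie in this disk, and no smaller disk contains both endpoints, so this is the minimum enclosing circle.

72.5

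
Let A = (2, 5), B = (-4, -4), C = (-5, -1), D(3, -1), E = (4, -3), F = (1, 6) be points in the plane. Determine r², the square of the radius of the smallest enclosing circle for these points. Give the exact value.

32.5

The minimum enclosing circle is determined by three boundary points: B, E, F.
Their circumcentre is (-0.5, 0.5) with r² = 32.5.
The farthest remaining point A is at distance² 26.5 ≤ 32.5.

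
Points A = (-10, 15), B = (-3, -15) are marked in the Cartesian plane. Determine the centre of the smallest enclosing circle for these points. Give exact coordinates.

(-6.5, 0)

The smallest circle enclosing two points has them as diameter endpoints.
Centre = midpoint = (-6.5, 0); r² = |AB|²/4 = 949/4 = 237.25.
Centre = (-6.5, 0).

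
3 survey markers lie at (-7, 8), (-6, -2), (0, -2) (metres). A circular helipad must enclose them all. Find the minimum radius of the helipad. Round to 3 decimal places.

Call the three points A, B, C in the order given.
Side lengths²: AB² = 101, AC² = 149, BC² = 36.
Since AC² = 149 ≥ 101 + 36 = 137, the angle opposite AC is not acute, so the smallest enclosing circle has AC as diameter.
Centre = midpoint of AC = (-3.5, 3), r² = 149/4 = 37.25.
r = √(37.25) ≈ 6.103.

6.103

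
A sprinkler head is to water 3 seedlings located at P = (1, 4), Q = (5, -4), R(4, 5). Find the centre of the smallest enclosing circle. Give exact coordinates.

(27/7, 3/7)

Side lengths²: PQ² = 80, PR² = 10, QR² = 82.
Since QR² = 82 < 80 + 10 = 90, the triangle is acute, so the smallest enclosing circle is the circumcircle.
Circumcentre = (27/7, 3/7), r² = 1025/49.
Centre = (27/7, 3/7).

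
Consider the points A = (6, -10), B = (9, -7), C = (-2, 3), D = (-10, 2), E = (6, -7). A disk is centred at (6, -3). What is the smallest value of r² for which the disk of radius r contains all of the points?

The required radius is the distance from (6, -3) to the farthest point.
Squared distances: 49, 25, 100, 281, 16.
Maximum is 281, attained at D.

281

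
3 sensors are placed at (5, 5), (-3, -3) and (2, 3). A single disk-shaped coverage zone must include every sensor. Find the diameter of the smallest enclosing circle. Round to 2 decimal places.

11.31

Call the three points A, B, C in the order given.
Side lengths²: AB² = 128, AC² = 13, BC² = 61.
Since AB² = 128 ≥ 61 + 13 = 74, the angle opposite AB is not acute, so the smallest enclosing circle has AB as diameter.
Centre = midpoint of AB = (1, 1), r² = 128/4 = 32.
Diameter = 2r = 2√32 ≈ 11.31.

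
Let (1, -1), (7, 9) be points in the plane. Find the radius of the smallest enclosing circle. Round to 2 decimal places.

5.83

The smallest circle enclosing two points has them as diameter endpoints.
Centre = midpoint = (4, 4); r² = |(1, -1)−(7, 9)|²/4 = 136/4 = 34.
r = √34 ≈ 5.83.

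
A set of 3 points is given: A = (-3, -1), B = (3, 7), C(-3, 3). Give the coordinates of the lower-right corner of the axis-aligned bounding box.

x-range [-3, 3], y-range [-1, 7].
The lower-right corner is (3, -1).

(3, -1)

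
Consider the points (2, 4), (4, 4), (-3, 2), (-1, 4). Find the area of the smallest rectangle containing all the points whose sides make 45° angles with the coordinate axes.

In coordinates u = x + y, v = x − y the rectangle is axis-aligned; the map (x,y)→(u,v) scales areas by 2.
u-values: 6, 8, -1, 3; range = 8 − (-1) = 9.
v-values: -2, 0, -5, -5; range = 0 − (-5) = 5.
Area = (9 × 5) / 2 = 22.5.

22.5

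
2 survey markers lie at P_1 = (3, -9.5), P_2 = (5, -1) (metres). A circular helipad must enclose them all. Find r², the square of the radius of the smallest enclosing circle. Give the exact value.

19.0625

The smallest circle enclosing two points has them as diameter endpoints.
Centre = midpoint = (4, -5.25); r² = |P_1P_2|²/4 = 76.25/4 = 19.0625.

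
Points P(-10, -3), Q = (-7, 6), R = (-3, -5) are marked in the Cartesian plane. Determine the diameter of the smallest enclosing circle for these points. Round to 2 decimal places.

11.72

Side lengths²: PQ² = 90, PR² = 53, QR² = 137.
Since QR² = 137 < 90 + 53 = 143, the triangle is acute, so the smallest enclosing circle is the circumcircle.
Circumcentre = (-241/46, 19/46), r² = 36305/1058.
Diameter = 2r = 2√(36305/1058) ≈ 11.72.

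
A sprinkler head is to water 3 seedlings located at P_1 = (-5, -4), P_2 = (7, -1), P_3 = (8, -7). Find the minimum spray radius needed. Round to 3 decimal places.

6.692

Side lengths²: P_1P_2² = 153, P_1P_3² = 178, P_2P_3² = 37.
Since P_1P_3² = 178 < 153 + 37 = 190, the triangle is acute, so the smallest enclosing circle is the circumcircle.
Circumcentre = (1.62, -4.98), r² = 44.7848.
r = √(44.7848) ≈ 6.692.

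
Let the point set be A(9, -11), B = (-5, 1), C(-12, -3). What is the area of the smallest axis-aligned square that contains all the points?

441

The bounding box has width 21 and height 12.
An axis-aligned square enclosing the set must have side ≥ max(width, height).
So the minimum side is max(21, 12) = 21.
Area = 21² = 441.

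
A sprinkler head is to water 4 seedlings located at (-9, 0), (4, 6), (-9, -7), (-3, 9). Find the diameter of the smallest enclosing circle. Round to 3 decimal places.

18.404

By Welzl's lemma the MEC is supported by two points (diametrically opposite) or three points (on a circumcircle).
The minimum enclosing circle is determined by three boundary points: (4, 6), (-9, -7), (-3, 9).
Their circumcentre is (-2.8, -0.2) with r² = 84.68.
The farthest remaining point (-9, 0) is at distance² 38.48 ≤ 84.68.
Diameter = 2r = 2√(84.68) ≈ 18.404.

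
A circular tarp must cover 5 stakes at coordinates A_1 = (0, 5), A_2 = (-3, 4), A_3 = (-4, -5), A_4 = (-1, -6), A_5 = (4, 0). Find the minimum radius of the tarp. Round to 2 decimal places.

The minimum enclosing circle is determined by three boundary points: A_1, A_3, A_4.
Their circumcentre is (-14/17, -8/17) with r² = 8845/289.
The farthest remaining point A_2 is at distance² 7145/289 ≤ 8845/289.
r = √(8845/289) ≈ 5.53.

5.53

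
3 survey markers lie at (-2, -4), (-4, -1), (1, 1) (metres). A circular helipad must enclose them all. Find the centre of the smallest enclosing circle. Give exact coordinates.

Call the three points A, B, C in the order given.
Side lengths²: AB² = 13, AC² = 34, BC² = 29.
Since AC² = 34 < 29 + 13 = 42, the triangle is acute, so the smallest enclosing circle is the circumcircle.
Circumcentre = (-39/38, -45/38), r² = 6409/722.
Centre = (-39/38, -45/38).

(-39/38, -45/38)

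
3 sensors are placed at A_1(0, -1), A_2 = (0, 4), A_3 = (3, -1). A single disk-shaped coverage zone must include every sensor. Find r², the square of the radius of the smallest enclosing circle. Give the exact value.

Side lengths²: A_1A_2² = 25, A_1A_3² = 9, A_2A_3² = 34.
Since A_2A_3² = 34 ≥ 25 + 9 = 34, the angle opposite A_2A_3 is not acute, so the smallest enclosing circle has A_2A_3 as diameter.
Centre = midpoint of A_2A_3 = (1.5, 1.5), r² = 34/4 = 8.5.

8.5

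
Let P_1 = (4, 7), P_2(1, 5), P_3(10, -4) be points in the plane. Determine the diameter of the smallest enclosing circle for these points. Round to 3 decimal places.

Side lengths²: P_1P_2² = 13, P_1P_3² = 157, P_2P_3² = 162.
Since P_2P_3² = 162 < 157 + 13 = 170, the triangle is acute, so the smallest enclosing circle is the circumcircle.
Circumcentre = (5.9, 0.9), r² = 40.82.
Diameter = 2r = 2√(40.82) ≈ 12.778.

12.778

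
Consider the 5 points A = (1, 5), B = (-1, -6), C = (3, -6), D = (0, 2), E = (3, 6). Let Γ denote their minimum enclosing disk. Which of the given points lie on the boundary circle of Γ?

A smallest enclosing disk is always determined by at most three of the input points on its boundary.
The farthest pair is B–E with squared distance 160. The circle on this segment as diameter has centre (1, 0) and r² = 160/4 = 40.
Check A: distance² to centre = 25 ≤ 40, so it lies inside.
All remaining points lie in this disk, and no smaller disk contains both endpoints, so this is the minimum enclosing circle.
The points at distance exactly r from the centre are B, C, E — 3 points.

B, C, E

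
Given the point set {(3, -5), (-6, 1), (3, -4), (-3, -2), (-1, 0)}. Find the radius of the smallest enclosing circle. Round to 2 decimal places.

5.41

The minimum enclosing circle of a finite set is fixed by two of the points (as a diameter) or three (as a circumcircle).
The farthest pair is (3, -5)–(-6, 1) with squared distance 117. The circle on this segment as diameter has centre (-1.5, -2) and r² = 117/4 = 29.25.
Check (3, -4): distance² to centre = 24.25 ≤ 29.25, so it lies inside.
All remaining points lie in this disk, and no smaller disk contains both endpoints, so this is the minimum enclosing circle.
r = √(29.25) ≈ 5.41.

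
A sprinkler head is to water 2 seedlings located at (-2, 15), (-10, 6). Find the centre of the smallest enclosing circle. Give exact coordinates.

The smallest circle enclosing two points has them as diameter endpoints.
Centre = midpoint = (-6, 10.5); r² = |(-2, 15)−(-10, 6)|²/4 = 145/4 = 36.25.
Centre = (-6, 10.5).

(-6, 10.5)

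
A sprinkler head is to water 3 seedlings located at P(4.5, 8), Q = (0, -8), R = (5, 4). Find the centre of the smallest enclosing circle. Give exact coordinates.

(2.25, 0)

Side lengths²: PQ² = 276.25, PR² = 16.25, QR² = 169.
Since PQ² = 276.25 ≥ 169 + 16.25 = 185.25, the angle opposite PQ is not acute, so the smallest enclosing circle has PQ as diameter.
Centre = midpoint of PQ = (2.25, 0), r² = 276.25/4 = 69.0625.
Centre = (2.25, 0).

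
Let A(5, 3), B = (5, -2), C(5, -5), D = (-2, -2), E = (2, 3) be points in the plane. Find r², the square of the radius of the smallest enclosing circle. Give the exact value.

1073/49

By Welzl's lemma the MEC is supported by two points (diametrically opposite) or three points (on a circumcircle).
The minimum enclosing circle is determined by three boundary points: A, C, D.
Their circumcentre is (18/7, -1) with r² = 1073/49.
The farthest remaining point E is at distance² 800/49 ≤ 1073/49.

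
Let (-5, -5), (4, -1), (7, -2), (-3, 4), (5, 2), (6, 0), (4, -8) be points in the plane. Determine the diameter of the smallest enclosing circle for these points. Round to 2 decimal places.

13.89

By Welzl's lemma the MEC is supported by two points (diametrically opposite) or three points (on a circumcircle).
The farthest pair is (-3, 4)–(4, -8) with squared distance 193. The circle on this segment as diameter has centre (0.5, -2) and r² = 193/4 = 48.25.
Check (-5, -5): distance² to centre = 39.25 ≤ 48.25, so it lies inside.
All remaining points lie in this disk, and no smaller disk contains both endpoints, so this is the minimum enclosing circle.
Diameter = 2r = 2√(48.25) ≈ 13.89.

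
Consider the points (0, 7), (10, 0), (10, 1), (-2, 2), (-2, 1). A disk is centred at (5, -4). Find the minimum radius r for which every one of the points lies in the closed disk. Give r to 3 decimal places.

12.083

The required radius is the distance from (5, -4) to the farthest point.
Squared distances: 146, 41, 50, 85, 74.
Maximum is 146, attained at (0, 7).
r = √146 ≈ 12.083.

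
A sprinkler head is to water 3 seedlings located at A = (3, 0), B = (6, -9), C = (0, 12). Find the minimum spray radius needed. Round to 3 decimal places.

10.920

Side lengths²: AB² = 90, AC² = 153, BC² = 477.
Since BC² = 477 ≥ 153 + 90 = 243, the angle opposite BC is not acute, so the smallest enclosing circle has BC as diameter.
Centre = midpoint of BC = (3, 1.5), r² = 477/4 = 119.25.
r = √(119.25) ≈ 10.920.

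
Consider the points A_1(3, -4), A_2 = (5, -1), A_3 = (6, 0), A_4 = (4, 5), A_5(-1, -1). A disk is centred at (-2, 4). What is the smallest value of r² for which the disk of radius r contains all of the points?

89

The required radius is the distance from (-2, 4) to the farthest point.
Squared distances: 89, 74, 80, 37, 26.
Maximum is 89, attained at A_1.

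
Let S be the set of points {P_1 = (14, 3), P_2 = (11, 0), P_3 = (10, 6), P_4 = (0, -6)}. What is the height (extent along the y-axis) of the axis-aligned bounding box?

max y = 6, min y = -6, so height = 12.

12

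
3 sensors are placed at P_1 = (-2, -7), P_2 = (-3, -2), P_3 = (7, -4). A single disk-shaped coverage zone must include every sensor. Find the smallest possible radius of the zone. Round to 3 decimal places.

5.139

Side lengths²: P_1P_2² = 26, P_1P_3² = 90, P_2P_3² = 104.
Since P_2P_3² = 104 < 90 + 26 = 116, the triangle is acute, so the smallest enclosing circle is the circumcircle.
Circumcentre = (1.875, -3.625), r² = 26.40625.
r = √(26.40625) ≈ 5.139.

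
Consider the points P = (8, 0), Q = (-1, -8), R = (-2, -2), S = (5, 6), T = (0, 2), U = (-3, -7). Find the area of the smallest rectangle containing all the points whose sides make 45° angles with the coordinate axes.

In coordinates u = x + y, v = x − y the rectangle is axis-aligned; the map (x,y)→(u,v) scales areas by 2.
u-values: 8, -9, -4, 11, 2, -10; range = 11 − (-10) = 21.
v-values: 8, 7, 0, -1, -2, 4; range = 8 − (-2) = 10.
Area = (21 × 10) / 2 = 105.

105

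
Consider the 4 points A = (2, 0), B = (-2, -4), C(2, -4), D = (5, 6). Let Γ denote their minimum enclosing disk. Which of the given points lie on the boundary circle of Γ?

A smallest enclosing disk is always determined by at most three of the input points on its boundary.
The farthest pair is B–D with squared distance 149. The circle on this segment as diameter has centre (1.5, 1) and r² = 149/4 = 37.25.
Check A: distance² to centre = 1.25 ≤ 37.25, so it lies inside.
All remaining points lie in this disk, and no smaller disk contains both endpoints, so this is the minimum enclosing circle.
The points at distance exactly r from the centre are B, D — 2 points.

B, D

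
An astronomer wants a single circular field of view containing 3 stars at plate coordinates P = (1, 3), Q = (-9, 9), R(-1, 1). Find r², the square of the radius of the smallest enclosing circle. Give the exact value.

Side lengths²: PQ² = 136, PR² = 8, QR² = 128.
Since PQ² = 136 ≥ 128 + 8 = 136, the angle opposite PQ is not acute, so the smallest enclosing circle has PQ as diameter.
Centre = midpoint of PQ = (-4, 6), r² = 136/4 = 34.

34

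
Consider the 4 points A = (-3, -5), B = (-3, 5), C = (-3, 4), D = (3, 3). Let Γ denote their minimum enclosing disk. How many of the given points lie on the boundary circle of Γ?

The minimum enclosing circle of a finite set is fixed by two of the points (as a diameter) or three (as a circumcircle).
The minimum enclosing circle is determined by three boundary points: A, B, D.
Their circumcentre is (-4/3, 0) with r² = 250/9.
The farthest remaining point C is at distance² 169/9 ≤ 250/9.
The points at distance exactly r from the centre are A, B, D — 3 points.

3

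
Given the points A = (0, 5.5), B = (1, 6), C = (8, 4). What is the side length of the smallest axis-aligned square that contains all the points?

The bounding box has width 8 and height 2.
An axis-aligned square enclosing the set must have side ≥ max(width, height).
So the minimum side is max(8, 2) = 8.

8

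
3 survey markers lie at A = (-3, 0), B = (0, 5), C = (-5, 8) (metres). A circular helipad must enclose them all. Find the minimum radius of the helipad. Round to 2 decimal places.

4.12

Side lengths²: AB² = 34, AC² = 68, BC² = 34.
Since AC² = 68 ≥ 34 + 34 = 68, the angle opposite AC is not acute, so the smallest enclosing circle has AC as diameter.
Centre = midpoint of AC = (-4, 4), r² = 68/4 = 17.
r = √17 ≈ 4.12.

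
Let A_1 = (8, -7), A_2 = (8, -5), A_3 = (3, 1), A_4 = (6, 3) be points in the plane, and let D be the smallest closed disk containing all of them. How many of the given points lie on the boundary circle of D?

2

The minimum enclosing circle of a finite set is fixed by two of the points (as a diameter) or three (as a circumcircle).
The farthest pair is A_1–A_4 with squared distance 104. The circle on this segment as diameter has centre (7, -2) and r² = 104/4 = 26.
Check A_2: distance² to centre = 10 ≤ 26, so it lies inside.
All remaining points lie in this disk, and no smaller disk contains both endpoints, so this is the minimum enclosing circle.
The points at distance exactly r from the centre are A_1, A_4 — 2 points.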